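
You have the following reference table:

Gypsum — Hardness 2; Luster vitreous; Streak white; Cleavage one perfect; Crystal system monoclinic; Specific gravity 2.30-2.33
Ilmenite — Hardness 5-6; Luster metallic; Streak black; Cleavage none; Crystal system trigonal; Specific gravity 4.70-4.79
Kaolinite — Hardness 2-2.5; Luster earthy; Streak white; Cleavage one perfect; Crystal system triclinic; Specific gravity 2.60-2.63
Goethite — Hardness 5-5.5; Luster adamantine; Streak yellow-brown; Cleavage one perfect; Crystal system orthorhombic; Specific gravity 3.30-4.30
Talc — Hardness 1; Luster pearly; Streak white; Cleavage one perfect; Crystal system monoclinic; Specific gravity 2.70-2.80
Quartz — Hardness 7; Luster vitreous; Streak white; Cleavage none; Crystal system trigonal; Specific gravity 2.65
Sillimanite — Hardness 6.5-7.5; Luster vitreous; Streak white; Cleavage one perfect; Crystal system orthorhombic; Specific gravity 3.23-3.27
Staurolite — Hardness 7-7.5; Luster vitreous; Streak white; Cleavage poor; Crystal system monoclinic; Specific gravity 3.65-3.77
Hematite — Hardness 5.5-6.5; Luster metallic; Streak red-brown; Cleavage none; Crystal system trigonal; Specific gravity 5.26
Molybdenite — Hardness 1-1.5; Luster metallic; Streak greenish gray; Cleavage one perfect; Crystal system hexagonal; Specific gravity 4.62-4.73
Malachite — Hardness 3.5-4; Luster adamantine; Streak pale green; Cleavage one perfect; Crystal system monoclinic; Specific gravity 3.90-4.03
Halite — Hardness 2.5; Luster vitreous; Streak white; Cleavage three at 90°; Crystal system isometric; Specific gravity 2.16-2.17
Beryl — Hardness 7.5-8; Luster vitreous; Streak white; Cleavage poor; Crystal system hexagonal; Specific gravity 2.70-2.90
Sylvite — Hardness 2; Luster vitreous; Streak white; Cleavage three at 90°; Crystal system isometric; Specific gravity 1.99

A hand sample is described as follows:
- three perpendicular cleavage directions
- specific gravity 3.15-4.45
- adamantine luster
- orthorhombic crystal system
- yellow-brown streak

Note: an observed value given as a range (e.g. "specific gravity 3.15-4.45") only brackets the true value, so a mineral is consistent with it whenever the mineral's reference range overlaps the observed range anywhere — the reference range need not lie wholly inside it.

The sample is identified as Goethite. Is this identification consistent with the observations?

Three perpendicular cleavage directions — Goethite has cleavage one perfect; which does not match.
Specific gravity 3.15-4.45 — consistent with Goethite (SG 3.30-4.30).
Adamantine luster — consistent with Goethite (adamantine luster).
Orthorhombic crystal system — consistent with Goethite (orthorhombic system).
Yellow-brown streak — consistent with Goethite (yellow-brown streak).
The cleavage observation rules out Goethite.

No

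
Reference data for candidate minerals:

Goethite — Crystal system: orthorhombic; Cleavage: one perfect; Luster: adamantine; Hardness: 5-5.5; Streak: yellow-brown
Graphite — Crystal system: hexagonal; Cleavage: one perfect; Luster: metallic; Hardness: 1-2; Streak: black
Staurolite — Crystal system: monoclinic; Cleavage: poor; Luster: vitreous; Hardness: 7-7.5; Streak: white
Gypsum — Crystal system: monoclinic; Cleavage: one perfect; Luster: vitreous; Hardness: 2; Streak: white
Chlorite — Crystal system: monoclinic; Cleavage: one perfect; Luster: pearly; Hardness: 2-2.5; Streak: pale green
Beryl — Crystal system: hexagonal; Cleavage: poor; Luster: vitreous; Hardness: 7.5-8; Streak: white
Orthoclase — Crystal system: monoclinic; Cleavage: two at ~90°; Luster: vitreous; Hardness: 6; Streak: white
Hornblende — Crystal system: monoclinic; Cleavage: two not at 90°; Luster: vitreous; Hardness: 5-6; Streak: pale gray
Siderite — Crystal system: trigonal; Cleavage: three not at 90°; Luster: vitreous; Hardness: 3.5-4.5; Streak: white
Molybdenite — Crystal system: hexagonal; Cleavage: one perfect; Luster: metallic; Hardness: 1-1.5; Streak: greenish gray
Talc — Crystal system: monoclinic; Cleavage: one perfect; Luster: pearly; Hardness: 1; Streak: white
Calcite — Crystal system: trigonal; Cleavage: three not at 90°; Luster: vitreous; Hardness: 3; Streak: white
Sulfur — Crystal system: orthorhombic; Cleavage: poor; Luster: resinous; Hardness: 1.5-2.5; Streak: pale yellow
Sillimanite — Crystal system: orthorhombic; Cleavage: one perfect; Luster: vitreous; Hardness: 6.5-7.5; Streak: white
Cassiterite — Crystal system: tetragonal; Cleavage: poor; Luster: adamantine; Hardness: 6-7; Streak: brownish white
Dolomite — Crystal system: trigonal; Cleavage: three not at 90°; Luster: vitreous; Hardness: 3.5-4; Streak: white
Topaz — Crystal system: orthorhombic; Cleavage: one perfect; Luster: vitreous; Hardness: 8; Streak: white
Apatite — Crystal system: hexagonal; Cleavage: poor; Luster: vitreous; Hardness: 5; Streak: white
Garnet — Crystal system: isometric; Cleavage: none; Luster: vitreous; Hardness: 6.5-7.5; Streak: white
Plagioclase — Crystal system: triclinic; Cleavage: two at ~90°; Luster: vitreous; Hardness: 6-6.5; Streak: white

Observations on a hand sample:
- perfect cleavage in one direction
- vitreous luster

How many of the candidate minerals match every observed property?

3

Perfect cleavage in one direction: narrows the field to Goethite, Graphite, Gypsum, Chlorite, Molybdenite, Talc, Sillimanite, Topaz.
Vitreous luster: narrows the field to Gypsum, Sillimanite, Topaz.
Consistent with every observation: Gypsum, Sillimanite, Topaz.
That is 3 minerals.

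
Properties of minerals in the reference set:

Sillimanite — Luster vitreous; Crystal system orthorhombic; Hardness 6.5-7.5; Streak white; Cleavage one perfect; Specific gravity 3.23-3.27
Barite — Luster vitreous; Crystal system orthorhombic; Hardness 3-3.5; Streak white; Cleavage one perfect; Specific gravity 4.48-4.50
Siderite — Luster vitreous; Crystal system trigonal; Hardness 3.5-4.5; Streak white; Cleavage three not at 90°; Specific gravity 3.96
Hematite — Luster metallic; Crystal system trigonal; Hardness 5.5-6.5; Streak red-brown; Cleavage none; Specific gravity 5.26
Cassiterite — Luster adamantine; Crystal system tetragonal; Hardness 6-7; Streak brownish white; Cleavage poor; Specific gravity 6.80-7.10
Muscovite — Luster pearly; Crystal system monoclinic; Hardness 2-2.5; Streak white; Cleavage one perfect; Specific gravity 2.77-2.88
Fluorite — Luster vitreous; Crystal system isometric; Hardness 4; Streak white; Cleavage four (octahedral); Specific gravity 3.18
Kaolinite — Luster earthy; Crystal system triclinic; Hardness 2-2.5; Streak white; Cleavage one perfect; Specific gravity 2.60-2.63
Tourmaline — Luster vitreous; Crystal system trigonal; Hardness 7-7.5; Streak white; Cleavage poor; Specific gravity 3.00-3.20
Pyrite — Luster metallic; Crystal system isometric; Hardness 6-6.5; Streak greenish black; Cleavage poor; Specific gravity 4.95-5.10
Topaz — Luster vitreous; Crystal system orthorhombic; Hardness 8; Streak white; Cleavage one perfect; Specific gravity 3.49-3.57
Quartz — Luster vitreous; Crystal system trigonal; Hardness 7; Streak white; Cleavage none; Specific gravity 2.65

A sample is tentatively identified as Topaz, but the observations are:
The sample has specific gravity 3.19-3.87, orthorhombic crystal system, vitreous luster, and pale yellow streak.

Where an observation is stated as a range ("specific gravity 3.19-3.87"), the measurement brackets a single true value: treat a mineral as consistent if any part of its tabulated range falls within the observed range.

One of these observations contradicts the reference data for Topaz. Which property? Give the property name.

streak

Specific gravity 3.19-3.87: Topaz has SG 3.49-3.57 — within range.
Orthorhombic crystal system: Topaz has orthorhombic system — within range.
Vitreous luster: Topaz has vitreous luster — within range.
Pale yellow streak: Topaz has white streak — does not match.
The streak is the one property that does not fit.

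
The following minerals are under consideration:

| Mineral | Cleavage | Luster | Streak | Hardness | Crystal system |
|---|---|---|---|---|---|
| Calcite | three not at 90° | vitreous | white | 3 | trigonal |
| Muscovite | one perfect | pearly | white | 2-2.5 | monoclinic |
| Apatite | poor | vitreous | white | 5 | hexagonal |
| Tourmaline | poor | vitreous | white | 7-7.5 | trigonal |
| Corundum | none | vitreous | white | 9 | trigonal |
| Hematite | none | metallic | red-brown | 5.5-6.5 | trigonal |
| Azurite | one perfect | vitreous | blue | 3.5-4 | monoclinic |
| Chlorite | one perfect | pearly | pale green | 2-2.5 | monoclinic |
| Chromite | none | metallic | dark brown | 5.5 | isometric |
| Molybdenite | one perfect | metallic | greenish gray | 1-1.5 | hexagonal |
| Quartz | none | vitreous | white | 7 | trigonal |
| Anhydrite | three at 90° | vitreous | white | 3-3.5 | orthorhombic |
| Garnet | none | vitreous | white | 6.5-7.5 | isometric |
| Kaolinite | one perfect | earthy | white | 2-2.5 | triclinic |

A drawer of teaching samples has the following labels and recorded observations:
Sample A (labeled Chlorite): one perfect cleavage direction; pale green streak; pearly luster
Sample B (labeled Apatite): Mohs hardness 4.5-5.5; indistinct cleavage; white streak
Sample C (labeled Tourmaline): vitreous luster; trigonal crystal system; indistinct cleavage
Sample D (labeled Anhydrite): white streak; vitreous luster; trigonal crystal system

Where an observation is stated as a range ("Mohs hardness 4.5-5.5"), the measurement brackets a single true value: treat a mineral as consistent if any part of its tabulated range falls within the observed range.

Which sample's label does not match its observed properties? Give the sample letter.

Sample A: observations are consistent with Chlorite.
Sample B: observations are consistent with Apatite.
Sample C: observations are consistent with Tourmaline.
Sample D: Anhydrite has orthorhombic system, but the record shows trigonal crystal system — this label is wrong.
The mislabeled specimen is D.

D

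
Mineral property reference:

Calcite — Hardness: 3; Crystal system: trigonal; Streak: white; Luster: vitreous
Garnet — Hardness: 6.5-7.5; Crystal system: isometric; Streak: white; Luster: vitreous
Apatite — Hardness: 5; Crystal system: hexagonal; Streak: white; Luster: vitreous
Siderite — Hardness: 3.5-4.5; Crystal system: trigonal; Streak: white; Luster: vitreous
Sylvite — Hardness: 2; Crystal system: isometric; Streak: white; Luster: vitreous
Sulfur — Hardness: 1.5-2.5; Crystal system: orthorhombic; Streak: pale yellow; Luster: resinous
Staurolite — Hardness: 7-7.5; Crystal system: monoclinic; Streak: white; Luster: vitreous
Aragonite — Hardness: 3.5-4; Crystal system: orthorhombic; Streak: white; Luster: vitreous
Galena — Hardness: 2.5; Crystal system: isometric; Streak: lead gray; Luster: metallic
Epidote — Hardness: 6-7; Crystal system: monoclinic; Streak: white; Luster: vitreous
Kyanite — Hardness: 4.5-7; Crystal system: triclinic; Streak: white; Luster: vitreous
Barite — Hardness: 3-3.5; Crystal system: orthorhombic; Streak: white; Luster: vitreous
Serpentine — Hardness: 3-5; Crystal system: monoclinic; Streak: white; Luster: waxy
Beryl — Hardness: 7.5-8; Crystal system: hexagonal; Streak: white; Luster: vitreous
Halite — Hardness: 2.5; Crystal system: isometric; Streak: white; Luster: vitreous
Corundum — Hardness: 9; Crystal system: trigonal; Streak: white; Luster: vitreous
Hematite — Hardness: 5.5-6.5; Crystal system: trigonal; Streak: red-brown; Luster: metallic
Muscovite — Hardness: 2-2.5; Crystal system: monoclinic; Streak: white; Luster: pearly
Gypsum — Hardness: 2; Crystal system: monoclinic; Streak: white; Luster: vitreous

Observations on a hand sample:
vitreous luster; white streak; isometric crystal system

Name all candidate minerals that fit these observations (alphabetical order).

Vitreous luster is inconsistent with Sulfur, Galena, Serpentine, Hematite, Muscovite.
White streak — no further eliminations.
Isometric crystal system — only Garnet, Sylvite, Halite remain.
Remaining candidates: Garnet, Halite, Sylvite.

Garnet, Halite, Sylvite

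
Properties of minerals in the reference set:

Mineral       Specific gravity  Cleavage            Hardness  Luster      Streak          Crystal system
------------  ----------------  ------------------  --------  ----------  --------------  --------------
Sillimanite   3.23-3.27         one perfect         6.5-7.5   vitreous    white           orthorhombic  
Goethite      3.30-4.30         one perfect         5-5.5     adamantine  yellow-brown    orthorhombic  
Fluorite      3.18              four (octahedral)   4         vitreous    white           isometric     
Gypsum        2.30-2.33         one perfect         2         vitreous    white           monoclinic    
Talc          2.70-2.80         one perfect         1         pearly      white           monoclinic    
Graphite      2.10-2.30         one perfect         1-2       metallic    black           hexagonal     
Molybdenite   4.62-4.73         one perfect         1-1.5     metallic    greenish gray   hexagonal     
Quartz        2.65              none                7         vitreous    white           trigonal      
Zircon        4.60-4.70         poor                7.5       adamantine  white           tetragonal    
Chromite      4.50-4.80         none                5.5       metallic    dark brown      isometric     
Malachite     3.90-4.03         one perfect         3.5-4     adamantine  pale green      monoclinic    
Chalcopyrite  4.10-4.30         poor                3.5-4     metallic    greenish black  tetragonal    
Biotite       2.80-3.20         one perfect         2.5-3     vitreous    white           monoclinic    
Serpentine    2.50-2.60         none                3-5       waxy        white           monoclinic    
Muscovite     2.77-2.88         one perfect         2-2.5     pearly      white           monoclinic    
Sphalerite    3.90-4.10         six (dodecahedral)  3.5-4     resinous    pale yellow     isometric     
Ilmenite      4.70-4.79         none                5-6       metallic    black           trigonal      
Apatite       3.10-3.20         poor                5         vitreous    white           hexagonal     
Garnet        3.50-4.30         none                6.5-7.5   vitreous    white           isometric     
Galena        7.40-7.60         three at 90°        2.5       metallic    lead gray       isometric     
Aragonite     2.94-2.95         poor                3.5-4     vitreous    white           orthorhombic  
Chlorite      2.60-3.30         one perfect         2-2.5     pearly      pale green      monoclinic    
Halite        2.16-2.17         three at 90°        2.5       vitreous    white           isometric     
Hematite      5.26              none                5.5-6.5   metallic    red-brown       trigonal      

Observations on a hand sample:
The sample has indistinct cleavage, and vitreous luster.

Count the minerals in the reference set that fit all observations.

Indistinct cleavage: only Zircon, Chalcopyrite, Apatite, Aragonite remain.
Vitreous luster excludes Zircon, Chalcopyrite.
Remaining candidates: Apatite, Aragonite.
That is 2 minerals.

2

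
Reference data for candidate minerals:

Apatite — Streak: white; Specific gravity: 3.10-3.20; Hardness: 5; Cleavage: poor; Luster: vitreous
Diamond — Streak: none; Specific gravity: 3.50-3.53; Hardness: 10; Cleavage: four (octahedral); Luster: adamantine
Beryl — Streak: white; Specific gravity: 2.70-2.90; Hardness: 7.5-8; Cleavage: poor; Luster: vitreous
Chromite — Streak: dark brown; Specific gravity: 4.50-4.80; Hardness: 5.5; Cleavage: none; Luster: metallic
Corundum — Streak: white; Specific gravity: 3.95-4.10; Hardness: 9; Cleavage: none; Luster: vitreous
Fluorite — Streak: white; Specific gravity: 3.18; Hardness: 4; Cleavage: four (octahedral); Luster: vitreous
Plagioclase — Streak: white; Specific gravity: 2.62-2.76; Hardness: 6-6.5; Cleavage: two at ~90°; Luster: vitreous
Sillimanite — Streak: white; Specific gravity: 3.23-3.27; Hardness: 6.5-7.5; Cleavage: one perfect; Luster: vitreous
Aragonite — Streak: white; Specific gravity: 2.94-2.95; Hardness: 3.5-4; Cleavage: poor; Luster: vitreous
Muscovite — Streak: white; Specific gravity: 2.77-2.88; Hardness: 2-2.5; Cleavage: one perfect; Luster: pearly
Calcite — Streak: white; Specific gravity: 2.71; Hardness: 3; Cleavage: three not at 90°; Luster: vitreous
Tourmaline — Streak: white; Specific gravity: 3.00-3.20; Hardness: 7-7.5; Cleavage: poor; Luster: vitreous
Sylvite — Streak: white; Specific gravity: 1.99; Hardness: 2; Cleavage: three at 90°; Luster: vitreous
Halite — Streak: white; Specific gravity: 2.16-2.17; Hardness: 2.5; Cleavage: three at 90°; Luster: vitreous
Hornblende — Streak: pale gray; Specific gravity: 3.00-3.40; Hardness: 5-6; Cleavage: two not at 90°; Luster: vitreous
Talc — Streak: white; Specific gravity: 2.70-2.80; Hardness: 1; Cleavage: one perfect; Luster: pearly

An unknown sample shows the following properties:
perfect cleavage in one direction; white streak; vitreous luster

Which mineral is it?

Perfect cleavage in one direction — only Sillimanite, Muscovite, Talc remain.
White streak — no further eliminations.
Vitreous luster — narrows the field to Sillimanite.
Sillimanite is the sole remaining match.

Sillimanite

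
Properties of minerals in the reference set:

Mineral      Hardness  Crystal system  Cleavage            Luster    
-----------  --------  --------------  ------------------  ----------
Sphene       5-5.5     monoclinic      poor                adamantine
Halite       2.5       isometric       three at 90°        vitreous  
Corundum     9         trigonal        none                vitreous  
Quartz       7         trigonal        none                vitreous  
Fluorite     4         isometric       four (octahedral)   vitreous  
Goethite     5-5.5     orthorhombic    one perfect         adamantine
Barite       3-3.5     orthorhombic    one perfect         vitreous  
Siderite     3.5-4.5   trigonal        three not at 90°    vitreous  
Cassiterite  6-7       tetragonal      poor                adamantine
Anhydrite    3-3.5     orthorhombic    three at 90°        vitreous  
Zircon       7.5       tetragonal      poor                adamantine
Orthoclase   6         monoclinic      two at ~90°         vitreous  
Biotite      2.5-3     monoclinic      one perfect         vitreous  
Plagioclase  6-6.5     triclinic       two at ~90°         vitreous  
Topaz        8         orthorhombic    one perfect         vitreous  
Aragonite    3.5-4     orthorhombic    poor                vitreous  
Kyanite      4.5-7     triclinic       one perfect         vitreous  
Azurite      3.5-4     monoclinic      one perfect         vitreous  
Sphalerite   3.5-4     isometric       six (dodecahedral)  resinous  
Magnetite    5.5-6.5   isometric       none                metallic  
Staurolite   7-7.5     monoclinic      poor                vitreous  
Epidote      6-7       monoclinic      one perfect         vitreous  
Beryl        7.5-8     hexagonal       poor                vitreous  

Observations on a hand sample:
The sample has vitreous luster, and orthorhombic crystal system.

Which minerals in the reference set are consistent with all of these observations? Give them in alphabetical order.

Vitreous luster is inconsistent with Sphene, Goethite, Cassiterite, Zircon, Sphalerite, Magnetite.
Orthorhombic crystal system — narrows the field to Barite, Anhydrite, Topaz, Aragonite.
Remaining candidates: Anhydrite, Aragonite, Barite, Topaz.

Anhydrite, Aragonite, Barite, Topaz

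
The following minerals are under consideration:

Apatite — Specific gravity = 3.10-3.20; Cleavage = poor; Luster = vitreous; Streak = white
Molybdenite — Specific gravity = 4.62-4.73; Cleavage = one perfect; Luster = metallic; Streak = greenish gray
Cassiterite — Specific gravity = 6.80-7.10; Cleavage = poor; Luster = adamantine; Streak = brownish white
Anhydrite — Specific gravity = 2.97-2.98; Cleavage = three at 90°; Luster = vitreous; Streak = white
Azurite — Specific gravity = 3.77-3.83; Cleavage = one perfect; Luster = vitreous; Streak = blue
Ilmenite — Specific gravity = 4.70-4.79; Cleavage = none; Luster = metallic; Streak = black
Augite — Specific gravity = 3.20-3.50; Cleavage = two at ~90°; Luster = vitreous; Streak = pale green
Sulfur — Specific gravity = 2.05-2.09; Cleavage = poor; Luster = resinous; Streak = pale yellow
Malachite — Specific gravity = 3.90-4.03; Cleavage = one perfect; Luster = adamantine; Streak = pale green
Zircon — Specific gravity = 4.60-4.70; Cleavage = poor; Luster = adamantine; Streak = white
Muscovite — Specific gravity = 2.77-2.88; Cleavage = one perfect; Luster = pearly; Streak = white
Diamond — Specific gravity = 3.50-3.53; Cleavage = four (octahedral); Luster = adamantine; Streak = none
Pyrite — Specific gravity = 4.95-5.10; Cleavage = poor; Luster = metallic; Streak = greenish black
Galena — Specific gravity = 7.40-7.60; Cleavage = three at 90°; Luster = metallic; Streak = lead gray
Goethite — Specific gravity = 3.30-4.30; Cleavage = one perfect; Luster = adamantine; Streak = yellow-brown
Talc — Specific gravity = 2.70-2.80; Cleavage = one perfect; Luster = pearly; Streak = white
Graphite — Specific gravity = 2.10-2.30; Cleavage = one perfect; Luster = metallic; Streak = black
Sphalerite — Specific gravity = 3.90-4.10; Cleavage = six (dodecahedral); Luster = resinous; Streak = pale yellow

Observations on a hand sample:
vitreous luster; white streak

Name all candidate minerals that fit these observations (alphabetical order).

Vitreous luster — only Apatite, Anhydrite, Azurite, Augite remain.
White streak is inconsistent with Azurite, Augite.
The minerals that satisfy all observations are Anhydrite, Apatite.

Anhydrite, Apatite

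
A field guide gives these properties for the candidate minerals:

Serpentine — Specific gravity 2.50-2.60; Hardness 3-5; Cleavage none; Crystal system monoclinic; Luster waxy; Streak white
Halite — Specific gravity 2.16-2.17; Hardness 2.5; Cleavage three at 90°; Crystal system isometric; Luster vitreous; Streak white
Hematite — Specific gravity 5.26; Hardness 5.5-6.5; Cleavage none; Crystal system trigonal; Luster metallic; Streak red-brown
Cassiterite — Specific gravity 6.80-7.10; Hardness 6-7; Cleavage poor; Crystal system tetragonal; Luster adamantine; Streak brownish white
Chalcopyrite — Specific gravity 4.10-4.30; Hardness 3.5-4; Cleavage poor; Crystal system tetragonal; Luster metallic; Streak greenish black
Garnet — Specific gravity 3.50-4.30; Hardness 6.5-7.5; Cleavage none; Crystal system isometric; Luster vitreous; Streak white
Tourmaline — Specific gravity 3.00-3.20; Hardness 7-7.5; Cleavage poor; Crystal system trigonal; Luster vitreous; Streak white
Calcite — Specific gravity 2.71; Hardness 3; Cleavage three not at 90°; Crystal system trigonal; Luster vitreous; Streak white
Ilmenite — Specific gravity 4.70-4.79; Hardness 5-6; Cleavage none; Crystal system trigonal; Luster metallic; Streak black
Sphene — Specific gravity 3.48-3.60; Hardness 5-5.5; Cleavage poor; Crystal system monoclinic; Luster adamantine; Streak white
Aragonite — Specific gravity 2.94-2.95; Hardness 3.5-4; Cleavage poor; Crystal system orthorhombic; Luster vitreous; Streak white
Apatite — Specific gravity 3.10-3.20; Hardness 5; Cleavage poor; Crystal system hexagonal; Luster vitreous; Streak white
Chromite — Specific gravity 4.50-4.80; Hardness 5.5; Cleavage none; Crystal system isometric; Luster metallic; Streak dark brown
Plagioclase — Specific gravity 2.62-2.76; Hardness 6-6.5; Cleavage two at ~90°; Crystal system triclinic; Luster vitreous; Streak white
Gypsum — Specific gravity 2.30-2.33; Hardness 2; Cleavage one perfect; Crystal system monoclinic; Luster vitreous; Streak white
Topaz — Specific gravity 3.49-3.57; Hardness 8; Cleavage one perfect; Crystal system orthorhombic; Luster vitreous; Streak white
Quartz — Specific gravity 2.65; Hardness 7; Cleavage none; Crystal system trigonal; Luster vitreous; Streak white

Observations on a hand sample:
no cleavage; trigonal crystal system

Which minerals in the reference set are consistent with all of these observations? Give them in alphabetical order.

Hematite, Ilmenite, Quartz

No cleavage — Serpentine, Hematite, Garnet, Ilmenite, Chromite, Quartz remain.
Trigonal crystal system rules out Serpentine, Garnet, Chromite.
Consistent with every observation: Hematite, Ilmenite, Quartz.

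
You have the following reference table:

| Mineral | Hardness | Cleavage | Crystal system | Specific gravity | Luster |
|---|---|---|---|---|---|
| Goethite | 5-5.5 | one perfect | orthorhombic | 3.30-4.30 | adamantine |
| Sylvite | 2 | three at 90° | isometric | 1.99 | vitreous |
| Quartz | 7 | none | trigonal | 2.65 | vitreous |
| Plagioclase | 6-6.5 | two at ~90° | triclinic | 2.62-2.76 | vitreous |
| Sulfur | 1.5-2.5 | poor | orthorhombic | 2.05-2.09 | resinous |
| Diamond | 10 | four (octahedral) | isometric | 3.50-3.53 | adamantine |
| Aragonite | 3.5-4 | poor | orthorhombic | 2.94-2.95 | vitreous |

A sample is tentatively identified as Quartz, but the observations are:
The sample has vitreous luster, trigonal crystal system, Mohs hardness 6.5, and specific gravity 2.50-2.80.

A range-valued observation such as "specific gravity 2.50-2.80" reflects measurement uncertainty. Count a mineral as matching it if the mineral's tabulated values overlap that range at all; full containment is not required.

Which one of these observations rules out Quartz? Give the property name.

Vitreous luster: Quartz has vitreous luster — agrees.
Trigonal crystal system: Quartz has trigonal system — agrees.
Mohs hardness 6.5: Quartz has hardness 7 — inconsistent.
Specific gravity 2.50-2.80: Quartz has SG 2.65 — agrees.
Only the hardness is inconsistent.

hardness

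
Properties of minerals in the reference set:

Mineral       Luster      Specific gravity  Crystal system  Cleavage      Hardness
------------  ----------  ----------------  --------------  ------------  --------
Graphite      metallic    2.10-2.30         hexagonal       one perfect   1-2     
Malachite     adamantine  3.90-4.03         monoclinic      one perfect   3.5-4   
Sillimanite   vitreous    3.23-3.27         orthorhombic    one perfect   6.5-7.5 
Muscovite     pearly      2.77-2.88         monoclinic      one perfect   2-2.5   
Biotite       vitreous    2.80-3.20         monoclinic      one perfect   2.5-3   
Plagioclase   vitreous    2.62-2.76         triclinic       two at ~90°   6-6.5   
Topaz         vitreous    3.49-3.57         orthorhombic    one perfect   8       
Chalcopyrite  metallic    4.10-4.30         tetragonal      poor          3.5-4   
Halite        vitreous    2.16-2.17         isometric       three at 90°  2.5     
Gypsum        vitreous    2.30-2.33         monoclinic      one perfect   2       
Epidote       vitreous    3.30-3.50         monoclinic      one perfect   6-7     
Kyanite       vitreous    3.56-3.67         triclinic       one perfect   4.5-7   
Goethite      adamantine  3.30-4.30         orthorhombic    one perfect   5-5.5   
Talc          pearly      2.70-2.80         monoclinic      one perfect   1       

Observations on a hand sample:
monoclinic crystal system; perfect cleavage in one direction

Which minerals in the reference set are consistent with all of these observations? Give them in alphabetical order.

Biotite, Epidote, Gypsum, Malachite, Muscovite, Talc

Monoclinic crystal system: narrows the field to Malachite, Muscovite, Biotite, Gypsum, Epidote, Talc.
Perfect cleavage in one direction: all remaining candidates fit.
Remaining candidates: Biotite, Epidote, Gypsum, Malachite, Muscovite, Talc.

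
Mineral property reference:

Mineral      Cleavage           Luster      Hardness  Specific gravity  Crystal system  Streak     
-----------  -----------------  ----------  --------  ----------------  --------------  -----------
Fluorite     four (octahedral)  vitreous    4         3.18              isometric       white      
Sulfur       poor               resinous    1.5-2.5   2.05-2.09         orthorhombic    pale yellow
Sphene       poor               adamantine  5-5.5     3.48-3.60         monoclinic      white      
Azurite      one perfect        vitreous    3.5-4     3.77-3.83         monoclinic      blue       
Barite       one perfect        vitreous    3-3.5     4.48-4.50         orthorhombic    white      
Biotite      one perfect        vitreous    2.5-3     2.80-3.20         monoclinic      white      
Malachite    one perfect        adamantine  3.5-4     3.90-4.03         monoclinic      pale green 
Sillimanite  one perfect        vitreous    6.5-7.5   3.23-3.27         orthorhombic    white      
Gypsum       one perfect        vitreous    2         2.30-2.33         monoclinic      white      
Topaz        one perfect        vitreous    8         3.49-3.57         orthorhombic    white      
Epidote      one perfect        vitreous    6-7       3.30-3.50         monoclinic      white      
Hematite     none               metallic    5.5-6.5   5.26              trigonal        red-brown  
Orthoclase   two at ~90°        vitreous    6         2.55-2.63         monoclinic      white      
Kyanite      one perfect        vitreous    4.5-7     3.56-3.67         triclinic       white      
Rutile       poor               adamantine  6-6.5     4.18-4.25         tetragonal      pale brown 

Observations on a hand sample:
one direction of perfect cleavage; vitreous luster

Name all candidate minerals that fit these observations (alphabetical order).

One direction of perfect cleavage eliminates Fluorite, Sulfur, Sphene, Hematite, Orthoclase, Rutile.
Vitreous luster is inconsistent with Malachite.
Consistent with every observation: Azurite, Barite, Biotite, Epidote, Gypsum, Kyanite, Sillimanite, Topaz.

Azurite, Barite, Biotite, Epidote, Gypsum, Kyanite, Sillimanite, Topaz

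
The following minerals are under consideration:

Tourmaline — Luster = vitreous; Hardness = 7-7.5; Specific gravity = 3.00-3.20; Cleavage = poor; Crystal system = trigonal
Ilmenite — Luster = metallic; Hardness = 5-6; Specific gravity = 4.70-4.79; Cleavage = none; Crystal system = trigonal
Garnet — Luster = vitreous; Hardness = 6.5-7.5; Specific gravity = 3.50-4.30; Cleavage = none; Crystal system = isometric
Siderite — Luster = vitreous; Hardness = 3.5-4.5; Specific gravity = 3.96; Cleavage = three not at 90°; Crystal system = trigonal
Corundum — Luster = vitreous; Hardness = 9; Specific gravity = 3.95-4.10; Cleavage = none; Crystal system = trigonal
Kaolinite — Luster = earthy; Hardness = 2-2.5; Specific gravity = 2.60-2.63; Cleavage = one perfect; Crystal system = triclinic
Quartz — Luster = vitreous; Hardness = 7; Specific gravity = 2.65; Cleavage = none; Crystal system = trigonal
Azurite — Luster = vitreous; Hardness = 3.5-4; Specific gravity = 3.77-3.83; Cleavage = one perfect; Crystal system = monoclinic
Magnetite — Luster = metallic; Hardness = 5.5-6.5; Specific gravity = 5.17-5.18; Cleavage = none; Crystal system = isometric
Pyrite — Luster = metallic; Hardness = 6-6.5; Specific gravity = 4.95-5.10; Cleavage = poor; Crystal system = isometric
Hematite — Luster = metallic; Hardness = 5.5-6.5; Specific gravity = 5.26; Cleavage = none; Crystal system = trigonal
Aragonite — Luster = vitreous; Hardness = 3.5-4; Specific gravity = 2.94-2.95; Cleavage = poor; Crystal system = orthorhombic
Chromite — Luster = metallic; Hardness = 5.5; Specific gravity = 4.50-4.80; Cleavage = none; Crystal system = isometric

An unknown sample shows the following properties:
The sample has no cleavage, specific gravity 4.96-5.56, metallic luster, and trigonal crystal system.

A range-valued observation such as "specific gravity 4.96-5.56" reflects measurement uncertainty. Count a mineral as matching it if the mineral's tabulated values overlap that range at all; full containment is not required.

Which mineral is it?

No cleavage excludes Tourmaline, Siderite, Kaolinite, Azurite, Pyrite, Aragonite.
Specific gravity 4.96-5.56 — only Magnetite, Hematite remain.
Metallic luster — no further eliminations.
Trigonal crystal system is inconsistent with Magnetite.
Only Hematite satisfies all observations.

Hematite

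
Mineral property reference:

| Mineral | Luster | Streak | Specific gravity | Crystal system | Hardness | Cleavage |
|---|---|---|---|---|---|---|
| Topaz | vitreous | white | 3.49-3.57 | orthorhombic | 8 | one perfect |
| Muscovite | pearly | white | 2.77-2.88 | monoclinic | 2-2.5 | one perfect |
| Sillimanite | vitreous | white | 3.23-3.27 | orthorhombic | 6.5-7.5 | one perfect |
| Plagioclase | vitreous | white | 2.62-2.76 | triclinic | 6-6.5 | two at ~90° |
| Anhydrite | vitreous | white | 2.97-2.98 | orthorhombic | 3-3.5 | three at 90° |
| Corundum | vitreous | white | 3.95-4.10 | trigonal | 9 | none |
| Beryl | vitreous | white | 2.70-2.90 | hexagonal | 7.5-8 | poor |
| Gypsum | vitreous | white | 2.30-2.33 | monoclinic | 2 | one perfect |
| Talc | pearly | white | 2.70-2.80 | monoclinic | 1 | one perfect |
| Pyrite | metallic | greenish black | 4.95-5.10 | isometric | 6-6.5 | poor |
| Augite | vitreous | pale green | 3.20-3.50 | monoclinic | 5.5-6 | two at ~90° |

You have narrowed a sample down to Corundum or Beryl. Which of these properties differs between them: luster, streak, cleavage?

cleavage

Luster: both vitreous — identical.
Streak: both white — identical.
Cleavage: Corundum none, Beryl poor — these differ.
Only cleavage differs between Corundum and Beryl among the listed tests.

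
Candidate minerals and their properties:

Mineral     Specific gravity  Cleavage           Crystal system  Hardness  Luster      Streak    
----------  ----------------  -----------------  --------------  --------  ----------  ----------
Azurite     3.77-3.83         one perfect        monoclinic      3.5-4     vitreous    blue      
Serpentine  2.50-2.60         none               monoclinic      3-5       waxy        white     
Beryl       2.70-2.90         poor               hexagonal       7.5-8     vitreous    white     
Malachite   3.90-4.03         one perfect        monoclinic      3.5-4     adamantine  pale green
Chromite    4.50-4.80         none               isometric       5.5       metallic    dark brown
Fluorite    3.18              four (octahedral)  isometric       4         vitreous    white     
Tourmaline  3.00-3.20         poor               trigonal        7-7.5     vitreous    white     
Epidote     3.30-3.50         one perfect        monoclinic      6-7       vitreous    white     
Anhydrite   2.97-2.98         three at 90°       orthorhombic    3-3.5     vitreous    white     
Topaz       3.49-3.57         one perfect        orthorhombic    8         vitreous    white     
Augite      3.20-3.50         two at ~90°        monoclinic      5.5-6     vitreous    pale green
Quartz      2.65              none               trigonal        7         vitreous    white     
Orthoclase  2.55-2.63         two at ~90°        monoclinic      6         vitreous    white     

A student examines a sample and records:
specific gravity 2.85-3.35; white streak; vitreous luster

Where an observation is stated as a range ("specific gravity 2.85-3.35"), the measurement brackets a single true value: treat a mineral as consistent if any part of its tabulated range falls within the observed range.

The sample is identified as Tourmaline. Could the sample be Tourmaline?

Specific gravity 2.85-3.35 — agrees with Tourmaline (SG 3.00-3.20).
White streak — agrees with Tourmaline (white streak).
Vitreous luster — agrees with Tourmaline (vitreous luster).
All observations are consistent with the tabulated values for Tourmaline.

Consistent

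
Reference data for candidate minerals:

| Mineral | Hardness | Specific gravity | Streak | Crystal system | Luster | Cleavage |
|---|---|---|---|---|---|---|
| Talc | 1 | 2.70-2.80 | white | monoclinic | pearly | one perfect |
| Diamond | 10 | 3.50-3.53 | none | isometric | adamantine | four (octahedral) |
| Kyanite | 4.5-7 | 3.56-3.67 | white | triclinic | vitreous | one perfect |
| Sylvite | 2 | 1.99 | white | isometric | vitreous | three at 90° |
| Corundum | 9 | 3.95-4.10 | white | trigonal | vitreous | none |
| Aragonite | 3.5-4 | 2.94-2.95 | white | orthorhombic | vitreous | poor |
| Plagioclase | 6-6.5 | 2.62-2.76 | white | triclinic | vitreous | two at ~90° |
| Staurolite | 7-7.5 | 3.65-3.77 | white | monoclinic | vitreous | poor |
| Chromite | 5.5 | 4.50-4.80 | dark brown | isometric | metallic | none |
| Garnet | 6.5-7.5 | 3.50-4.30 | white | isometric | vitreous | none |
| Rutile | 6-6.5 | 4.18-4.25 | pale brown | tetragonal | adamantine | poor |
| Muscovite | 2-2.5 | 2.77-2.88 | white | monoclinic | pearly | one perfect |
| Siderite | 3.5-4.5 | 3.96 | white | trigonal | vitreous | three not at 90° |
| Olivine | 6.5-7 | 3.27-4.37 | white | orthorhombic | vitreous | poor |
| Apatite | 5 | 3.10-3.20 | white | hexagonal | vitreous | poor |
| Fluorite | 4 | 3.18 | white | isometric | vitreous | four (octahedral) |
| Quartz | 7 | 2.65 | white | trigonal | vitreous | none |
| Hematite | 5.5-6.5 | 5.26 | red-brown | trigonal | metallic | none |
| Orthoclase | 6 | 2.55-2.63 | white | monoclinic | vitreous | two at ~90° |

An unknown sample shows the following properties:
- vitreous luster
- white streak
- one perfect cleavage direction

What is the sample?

Kyanite

Vitreous luster rules out Talc, Diamond, Chromite, Rutile, Muscovite, Hematite.
White streak: every remaining candidate is consistent.
One perfect cleavage direction: narrows the field to Kyanite.
Kyanite is the sole remaining match.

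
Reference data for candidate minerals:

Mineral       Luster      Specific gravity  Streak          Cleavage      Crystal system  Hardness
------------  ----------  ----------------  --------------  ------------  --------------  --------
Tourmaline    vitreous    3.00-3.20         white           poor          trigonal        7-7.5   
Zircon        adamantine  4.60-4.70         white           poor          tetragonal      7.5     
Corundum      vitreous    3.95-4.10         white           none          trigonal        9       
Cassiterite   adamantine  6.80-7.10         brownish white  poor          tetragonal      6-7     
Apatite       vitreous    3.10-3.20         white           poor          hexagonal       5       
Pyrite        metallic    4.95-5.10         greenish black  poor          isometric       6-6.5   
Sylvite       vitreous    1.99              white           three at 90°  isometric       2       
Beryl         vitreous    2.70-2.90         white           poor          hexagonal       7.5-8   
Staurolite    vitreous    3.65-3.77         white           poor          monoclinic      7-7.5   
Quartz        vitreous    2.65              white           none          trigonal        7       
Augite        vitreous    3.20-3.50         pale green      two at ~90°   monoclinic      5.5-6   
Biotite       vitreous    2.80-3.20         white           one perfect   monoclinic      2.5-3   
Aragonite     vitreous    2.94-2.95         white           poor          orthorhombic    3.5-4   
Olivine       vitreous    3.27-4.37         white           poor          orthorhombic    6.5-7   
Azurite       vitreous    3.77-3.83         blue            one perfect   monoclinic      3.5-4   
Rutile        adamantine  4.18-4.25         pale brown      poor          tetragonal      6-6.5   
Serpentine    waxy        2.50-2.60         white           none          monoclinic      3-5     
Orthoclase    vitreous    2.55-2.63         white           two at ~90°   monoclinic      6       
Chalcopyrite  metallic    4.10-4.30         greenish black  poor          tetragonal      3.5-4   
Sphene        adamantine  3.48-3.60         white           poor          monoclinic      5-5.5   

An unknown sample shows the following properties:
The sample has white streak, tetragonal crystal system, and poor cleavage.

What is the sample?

White streak rules out Cassiterite, Pyrite, Augite, Azurite, Rutile, Chalcopyrite.
Tetragonal crystal system: leaves Zircon.
Poor cleavage: all remaining candidates fit.
Only Zircon satisfies all observations.

Zircon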